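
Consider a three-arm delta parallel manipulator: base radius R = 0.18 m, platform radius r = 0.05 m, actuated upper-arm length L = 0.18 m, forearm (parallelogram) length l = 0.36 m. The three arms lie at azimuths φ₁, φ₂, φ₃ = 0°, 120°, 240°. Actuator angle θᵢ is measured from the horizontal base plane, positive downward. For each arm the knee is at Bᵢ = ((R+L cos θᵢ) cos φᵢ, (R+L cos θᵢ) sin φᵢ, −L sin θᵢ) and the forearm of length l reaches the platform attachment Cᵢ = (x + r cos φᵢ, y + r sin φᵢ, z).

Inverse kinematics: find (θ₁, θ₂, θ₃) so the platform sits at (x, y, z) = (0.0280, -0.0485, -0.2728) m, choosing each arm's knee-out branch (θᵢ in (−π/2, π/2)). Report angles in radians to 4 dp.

θ₁ = 0.2621, θ₂ = 0.6980, θ₃ = 0.2620

arm 1 (φ=0.0°): x'=0.0280, y'=-0.0485
  A cos θ + B sin θ = C:  0.1020·cos θ + -0.2728·sin θ = 0.0278
  √(A²+B²)=0.2912;  θ1 = -1.2130+1.4750 ≈ 0.2621
arm 2 (φ=120.0°): x'=-0.0560, y'=0.0000
  A cos θ + B sin θ = C:  0.1860·cos θ + -0.2728·sin θ = -0.0328
  γ=atan2(-0.2728,0.1860)=-0.9724;  ψ=arccos(-0.0994)=1.6704;  θ2=γ+ψ≈0.6980
arm 3 (φ=240.0°): x'=0.0280, y'=0.0485
  A=0.1020, B=-0.2728, C=(l²−L²−A²−y'²−z²)/(2L)=0.0278
  √(A²+B²)=0.2912;  θ3 = -1.2130+1.4750 ≈ 0.2620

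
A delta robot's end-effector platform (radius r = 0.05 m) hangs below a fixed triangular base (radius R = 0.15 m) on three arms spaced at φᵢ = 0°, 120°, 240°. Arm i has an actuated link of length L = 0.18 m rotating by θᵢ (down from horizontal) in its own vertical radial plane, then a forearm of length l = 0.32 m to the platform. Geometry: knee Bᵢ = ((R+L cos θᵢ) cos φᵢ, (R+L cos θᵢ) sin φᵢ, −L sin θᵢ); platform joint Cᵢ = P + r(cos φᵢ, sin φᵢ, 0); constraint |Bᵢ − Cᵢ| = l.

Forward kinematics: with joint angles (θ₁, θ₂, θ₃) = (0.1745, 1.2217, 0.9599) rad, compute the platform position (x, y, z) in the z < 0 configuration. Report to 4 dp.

φ1=0.0°: virtual centre (0.2773, 0.0000, -0.0313), radius l
centre 2 = (0.1616·cos120.0°, 0.1616·sin120.0°, -0.1691) = (-0.0808, 0.1399, -0.1691)
centre 3 = (0.2032·cos240.0°, 0.2032·sin240.0°, -0.1474) = (-0.1016, -0.1760, -0.1474)
|centre ₂|²−|centre ₁|² = -0.0231;  |centre ₃|²−|centre ₁|² = -0.0148
[-0.7161 0.2798 -0.2758]·P = -0.0231;  [-0.7578 -0.3520 -0.2324]·P = -0.0148
Cramer: x(z) = 0.0265-0.3493z;  y(z) = -0.0149+0.0917z
sphere 1 gives Az²+Bz+C=0 with A=1.1304, B=0.2350, C=-0.0383;  B²−4AC=0.2284;  roots -0.3153, 0.1075;  negative root z = -0.3153
x = 0.1366, y = -0.0439

(0.1366, -0.0439, -0.3153)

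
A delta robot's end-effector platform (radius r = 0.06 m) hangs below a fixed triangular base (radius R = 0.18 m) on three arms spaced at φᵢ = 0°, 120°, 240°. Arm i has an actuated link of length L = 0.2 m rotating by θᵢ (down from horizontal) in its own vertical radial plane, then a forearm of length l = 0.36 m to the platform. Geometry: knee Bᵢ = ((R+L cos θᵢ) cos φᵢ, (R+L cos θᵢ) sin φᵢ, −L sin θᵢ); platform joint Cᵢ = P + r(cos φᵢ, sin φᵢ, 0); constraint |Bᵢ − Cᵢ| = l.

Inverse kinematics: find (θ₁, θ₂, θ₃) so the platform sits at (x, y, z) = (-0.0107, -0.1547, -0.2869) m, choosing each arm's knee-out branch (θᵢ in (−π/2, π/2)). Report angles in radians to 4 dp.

θ₁ = 0.6982, θ₂ = 1.1348, θ₃ = -0.0871

φ1=0.0° → target in arm frame (-0.0107, -0.1547)
  e−x'=0.1307;  (l²−L²−(e−x')²−y'²−z²)/2L = -0.0843
  √(A²+B²)=0.3153;  θ1 = -1.1433+1.8415 ≈ 0.6982
φ2=120.0° → target in arm frame (-0.1286, 0.0866)
  A cos θ + B sin θ = C:  0.2486·cos θ + -0.2869·sin θ = -0.1551
  θ2 = atan2(B,A) + arccos(C/0.3796) = 1.1348
rotate P by −φ3: (0.1393, 0.0681, -0.2869)
  A cos θ + B sin θ = C:  -0.0193·cos θ + -0.2869·sin θ = 0.0057
  γ=atan2(-0.2869,-0.0193)=-1.6380;  ψ=arccos(0.0198)=1.5510;  θ3=γ+ψ≈-0.0871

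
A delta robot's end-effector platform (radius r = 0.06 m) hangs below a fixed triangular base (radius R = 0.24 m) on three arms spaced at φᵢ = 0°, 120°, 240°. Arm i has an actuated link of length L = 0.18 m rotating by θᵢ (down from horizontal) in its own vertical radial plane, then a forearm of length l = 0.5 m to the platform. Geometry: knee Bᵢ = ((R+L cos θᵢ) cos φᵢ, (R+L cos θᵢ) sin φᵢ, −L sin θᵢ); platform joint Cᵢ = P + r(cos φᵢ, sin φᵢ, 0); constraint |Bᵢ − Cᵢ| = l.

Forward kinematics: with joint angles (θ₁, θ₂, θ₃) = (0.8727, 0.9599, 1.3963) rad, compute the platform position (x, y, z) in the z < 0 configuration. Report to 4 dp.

arm 1 at φ=0.0°: (R−r)+L cos θ1 = 0.2957;  centre 1 = (0.2957, 0.0000, -0.1379)
arm 2 at φ=120.0°: (R−r)+L cos θ2 = 0.2832;  centre 2 = (-0.1416, 0.2453, -0.1474)
arm 3 at φ=240.0°: (R−r)+L cos θ3 = 0.2113;  centre 3 = (-0.1056, -0.1829, -0.1773)
|centre ₂|²−|centre ₁|² = -0.0045;  |centre ₃|²−|centre ₁|² = -0.0304
plane₁₂: -0.8746x+0.4906y+-0.0191z = -0.0045
det = 0.7138;  x = 0.0232+-0.0639z,  y = 0.0322+-0.0750z
quadratic in z: (1.0097)z²+(0.3058)z+(-0.1557)=0, √Δ=0.8499 → z ∈ {-0.5723, 0.2694}; z = -0.5723 (taking z<0)
x = 0.0598, y = 0.0751

(0.0598, 0.0751, -0.5723)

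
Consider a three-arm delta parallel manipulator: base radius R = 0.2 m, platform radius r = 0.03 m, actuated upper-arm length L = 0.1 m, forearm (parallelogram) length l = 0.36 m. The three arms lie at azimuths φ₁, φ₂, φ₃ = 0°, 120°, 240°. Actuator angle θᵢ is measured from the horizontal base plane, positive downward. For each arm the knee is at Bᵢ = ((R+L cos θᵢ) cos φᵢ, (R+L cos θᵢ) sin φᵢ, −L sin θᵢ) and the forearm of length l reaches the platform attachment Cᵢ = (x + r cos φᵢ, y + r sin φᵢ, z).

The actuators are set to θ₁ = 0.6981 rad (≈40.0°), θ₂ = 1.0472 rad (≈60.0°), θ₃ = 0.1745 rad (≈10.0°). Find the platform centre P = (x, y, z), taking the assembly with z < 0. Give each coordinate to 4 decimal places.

(-0.0053, -0.0702, -0.3117)

arm 1 at φ=0.0°: (R−r)+L cos θ1 = 0.2466;  O1 = (0.2466, 0.0000, -0.0643)
arm 2 at φ=120.0°: (R−r)+L cos θ2 = 0.2200;  O2 = (-0.1100, 0.1905, -0.0866)
O3 = (0.2685·cos240.0°, 0.2685·sin240.0°, -0.0174) = (-0.1342, -0.2325, -0.0174)
eliminate P² terms by subtracting sphere 1 from 2 and 3
[-0.7132 0.3811 -0.0447]·P = -0.0090;  [-0.7617 -0.4650 0.0938]·P = 0.0074
Cramer: x(z) = 0.0022+0.0241z;  y(z) = -0.0196+0.1623z
into |P−O₁|² = l²: 1.0269z² + 0.1104z + -0.0654 = 0;  Δ = 0.2806;  z = -0.3117 or 0.2042 → z<0 root = -0.3117
x = -0.0053, y = -0.0702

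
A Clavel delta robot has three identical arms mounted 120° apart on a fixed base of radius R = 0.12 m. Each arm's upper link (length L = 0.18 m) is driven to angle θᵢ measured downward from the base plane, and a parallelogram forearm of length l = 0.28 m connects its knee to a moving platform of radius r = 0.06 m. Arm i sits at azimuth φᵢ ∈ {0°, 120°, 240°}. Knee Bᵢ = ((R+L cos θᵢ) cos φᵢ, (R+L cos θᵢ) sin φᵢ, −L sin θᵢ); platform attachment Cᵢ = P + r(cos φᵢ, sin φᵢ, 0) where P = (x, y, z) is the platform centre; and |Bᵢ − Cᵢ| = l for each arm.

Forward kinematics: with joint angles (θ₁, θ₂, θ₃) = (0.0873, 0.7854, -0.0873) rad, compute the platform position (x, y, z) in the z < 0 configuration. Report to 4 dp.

S1 = (0.2393·cos0.0°, 0.2393·sin0.0°, -0.0157) = (0.2393, 0.0000, -0.0157)
arm 2 at φ=120.0°: (R−r)+L cos θ2 = 0.1873;  S2 = (-0.0936, 0.1622, -0.1273)
φ3=240.0°: virtual centre (-0.1197, -0.2073, 0.0157), radius l
eliminate P² terms by subtracting sphere 1 from 2 and 3
plane₁₂: -0.6659x+0.3244y+-0.2232z = -0.0062
det = 0.5089;  x = 0.0051+-0.1418z,  y = -0.0088+0.3970z
quadratic in z: (1.1777)z²+(0.0908)z+(-0.0232)=0, √Δ=0.3429 → z ∈ {-0.1841, 0.1070}; z = -0.1841 (taking z<0)
x = 0.0312, y = -0.0819

(0.0312, -0.0819, -0.1841)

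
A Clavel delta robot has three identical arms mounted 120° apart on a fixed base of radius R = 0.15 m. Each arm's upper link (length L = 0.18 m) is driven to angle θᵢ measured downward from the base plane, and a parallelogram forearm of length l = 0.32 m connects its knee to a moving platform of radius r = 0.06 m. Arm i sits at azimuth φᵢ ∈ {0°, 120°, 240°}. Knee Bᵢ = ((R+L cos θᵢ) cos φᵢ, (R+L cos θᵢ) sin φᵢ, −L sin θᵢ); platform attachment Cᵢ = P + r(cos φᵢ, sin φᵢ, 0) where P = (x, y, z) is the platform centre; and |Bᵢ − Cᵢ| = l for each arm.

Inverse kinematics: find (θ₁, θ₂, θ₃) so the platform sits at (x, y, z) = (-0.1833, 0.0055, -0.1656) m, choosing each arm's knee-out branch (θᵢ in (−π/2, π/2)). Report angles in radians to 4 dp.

rotate P by −φ1: (-0.1833, 0.0055, -0.1656)
  A=0.2733, B=-0.1656, C=(l²−L²−A²−y'²−z²)/(2L)=-0.0893
  γ=atan2(-0.1656,0.2733)=-0.5448;  ψ=arccos(-0.2794)=1.8540;  θ1=γ+ψ≈1.3092
rotate P by −φ2: (0.0964, 0.1560, -0.1656)
  e−x'=-0.0064;  (l²−L²−(e−x')²−y'²−z²)/2L = 0.0506
  γ=atan2(-0.1656,-0.0064)=-1.6095;  ψ=arccos(0.3051)=1.2608;  θ2=γ+ψ≈-0.3487
φ3=240.0° → target in arm frame (0.0869, -0.1615)
  A=0.0031, B=-0.1656, C=(l²−L²−A²−y'²−z²)/(2L)=0.0458
  γ=atan2(-0.1656,0.0031)=-1.5520;  ψ=arccos(0.2765)=1.2906;  θ3=γ+ψ≈-0.2614

θ₁ = 1.3092, θ₂ = -0.3487, θ₃ = -0.2614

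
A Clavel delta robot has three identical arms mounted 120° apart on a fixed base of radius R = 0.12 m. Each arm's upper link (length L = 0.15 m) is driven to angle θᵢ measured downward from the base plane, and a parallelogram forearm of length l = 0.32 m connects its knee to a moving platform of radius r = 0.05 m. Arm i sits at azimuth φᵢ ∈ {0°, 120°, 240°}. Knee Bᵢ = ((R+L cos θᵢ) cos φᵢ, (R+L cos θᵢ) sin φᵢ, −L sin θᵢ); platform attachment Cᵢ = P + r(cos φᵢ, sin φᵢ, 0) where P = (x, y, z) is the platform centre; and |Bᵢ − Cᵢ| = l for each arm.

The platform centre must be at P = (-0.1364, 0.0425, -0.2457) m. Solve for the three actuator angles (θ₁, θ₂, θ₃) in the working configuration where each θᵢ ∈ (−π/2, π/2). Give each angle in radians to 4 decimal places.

rotate P by −φ1: (-0.1364, 0.0425, -0.2457)
  e−x'=0.2064;  (l²−L²−(e−x')²−y'²−z²)/2L = -0.0829
  θ1 = atan2(B,A) + arccos(C/0.3209) = 0.9601
rotate P by −φ2: (0.1050, 0.0969, -0.2457)
  A cos θ + B sin θ = C:  -0.0350·cos θ + -0.2457·sin θ = 0.0297
  θ2 = atan2(B,A) + arccos(C/0.2482) = -0.2616
rotate P by −φ3: (0.0314, -0.1394, -0.2457)
  A=0.0386, B=-0.2457, C=(l²−L²−A²−y'²−z²)/(2L)=-0.0046
  θ3 = atan2(B,A) + arccos(C/0.2487) = 0.1744

θ₁ = 0.9601, θ₂ = -0.2616, θ₃ = 0.1744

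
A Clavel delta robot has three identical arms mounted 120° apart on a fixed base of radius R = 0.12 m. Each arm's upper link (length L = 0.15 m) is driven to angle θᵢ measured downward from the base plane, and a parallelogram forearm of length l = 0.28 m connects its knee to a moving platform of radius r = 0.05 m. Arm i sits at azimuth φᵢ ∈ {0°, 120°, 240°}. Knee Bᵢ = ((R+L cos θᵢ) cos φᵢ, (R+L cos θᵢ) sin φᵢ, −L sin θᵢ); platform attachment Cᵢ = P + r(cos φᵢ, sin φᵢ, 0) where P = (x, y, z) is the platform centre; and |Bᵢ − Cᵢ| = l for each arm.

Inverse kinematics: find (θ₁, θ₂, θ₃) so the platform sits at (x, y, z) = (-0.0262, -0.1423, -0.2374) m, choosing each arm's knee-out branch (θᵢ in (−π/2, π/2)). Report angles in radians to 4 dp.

arm 1 (φ=0.0°): x'=-0.0262, y'=-0.1423
  e−x'=0.0962;  (l²−L²−(e−x')²−y'²−z²)/2L = -0.0999
  γ=atan2(-0.2374,0.0962)=-1.1858;  ψ=arccos(-0.3899)=1.9713;  θ1=γ+ψ≈0.7855
arm 2 (φ=120.0°): x'=-0.1101, y'=0.0938
  A cos θ + B sin θ = C:  0.1801·cos θ + -0.2374·sin θ = -0.1390
  γ=atan2(-0.2374,0.1801)=-0.9217;  ψ=arccos(-0.4666)=2.0562;  θ2=γ+ψ≈1.1345
φ3=240.0° → target in arm frame (0.1363, 0.0485)
  A=-0.0663, B=-0.2374, C=(l²−L²−A²−y'²−z²)/(2L)=-0.0240
  √(A²+B²)=0.2465;  θ3 = -1.8433+1.6684 ≈ -0.1749

θ₁ = 0.7855, θ₂ = 1.1345, θ₃ = -0.1749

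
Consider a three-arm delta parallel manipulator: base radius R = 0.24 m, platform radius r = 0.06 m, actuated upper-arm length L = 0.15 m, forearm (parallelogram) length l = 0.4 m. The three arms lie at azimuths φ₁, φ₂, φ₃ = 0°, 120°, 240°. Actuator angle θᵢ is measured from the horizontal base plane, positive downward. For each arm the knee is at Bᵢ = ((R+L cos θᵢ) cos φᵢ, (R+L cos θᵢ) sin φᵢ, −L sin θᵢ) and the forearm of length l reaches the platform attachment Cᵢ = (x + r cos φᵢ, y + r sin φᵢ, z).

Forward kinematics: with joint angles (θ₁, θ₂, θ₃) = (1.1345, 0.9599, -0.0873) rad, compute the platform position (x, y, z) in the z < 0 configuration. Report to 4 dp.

(-0.0869, -0.1052, -0.3355)

φ1=0.0°: virtual centre (0.2434, 0.0000, -0.1359), radius l
O2 = (0.2660·cos120.0°, 0.2660·sin120.0°, -0.1229) = (-0.1330, 0.2304, -0.1229)
O3 = (0.3294·cos240.0°, 0.3294·sin240.0°, 0.0131) = (-0.1647, -0.2853, 0.0131)
|O₂|²−|O₁|² = 0.0082;  |O₃|²−|O₁|² = 0.0310
plane₁₂: -0.7528x+0.4608y+0.0262z = 0.0082
Cramer: x(z) = -0.0235+0.1890z;  y(z) = -0.0207+0.2520z
into |P−O₁|² = l²: 1.0992z² + 0.1606z + -0.0699 = 0;  Δ = 0.3330;  z = -0.3355 or 0.1894 → z<0 root = -0.3355
x = -0.0869, y = -0.1052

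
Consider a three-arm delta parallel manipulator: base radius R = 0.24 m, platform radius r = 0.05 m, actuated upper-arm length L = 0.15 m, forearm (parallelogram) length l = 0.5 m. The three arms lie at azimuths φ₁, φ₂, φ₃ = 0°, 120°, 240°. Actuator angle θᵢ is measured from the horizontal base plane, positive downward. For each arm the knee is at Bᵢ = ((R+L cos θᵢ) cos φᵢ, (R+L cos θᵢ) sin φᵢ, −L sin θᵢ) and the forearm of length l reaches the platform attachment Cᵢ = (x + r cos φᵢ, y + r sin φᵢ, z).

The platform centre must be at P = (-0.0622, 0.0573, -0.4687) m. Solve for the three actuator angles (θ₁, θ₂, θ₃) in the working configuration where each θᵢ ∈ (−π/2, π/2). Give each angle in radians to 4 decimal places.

rotate P by −φ1: (-0.0622, 0.0573, -0.4687)
  e−x'=0.2522;  (l²−L²−(e−x')²−y'²−z²)/2L = -0.1969
  √(A²+B²)=0.5322;  θ1 = -1.0771+1.9497 ≈ 0.8726
rotate P by −φ2: (0.0807, 0.0252, -0.4687)
  A=0.1093, B=-0.4687, C=(l²−L²−A²−y'²−z²)/(2L)=-0.0159
  √(A²+B²)=0.4813;  θ2 = -1.3417+1.6037 ≈ 0.2620
arm 3 (φ=240.0°): x'=-0.0185, y'=-0.0825
  A=0.2085, B=-0.4687, C=(l²−L²−A²−y'²−z²)/(2L)=-0.1416
  √(A²+B²)=0.5130;  θ3 = -1.1522+1.8504 ≈ 0.6982

θ₁ = 0.8726, θ₂ = 0.2620, θ₃ = 0.6982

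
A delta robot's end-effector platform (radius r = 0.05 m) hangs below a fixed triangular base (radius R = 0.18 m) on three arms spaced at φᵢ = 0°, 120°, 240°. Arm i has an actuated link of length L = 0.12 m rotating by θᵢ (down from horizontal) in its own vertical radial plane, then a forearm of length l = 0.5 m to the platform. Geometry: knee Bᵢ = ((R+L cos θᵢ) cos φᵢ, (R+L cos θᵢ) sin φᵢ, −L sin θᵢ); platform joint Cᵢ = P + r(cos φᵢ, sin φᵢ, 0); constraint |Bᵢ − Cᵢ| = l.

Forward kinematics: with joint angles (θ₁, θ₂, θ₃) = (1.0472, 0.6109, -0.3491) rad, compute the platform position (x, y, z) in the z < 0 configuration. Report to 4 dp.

(-0.1485, -0.1233, -0.4506)

arm 1 at φ=0.0°: (R−r)+L cos θ1 = 0.1900;  centre 1 = (0.1900, 0.0000, -0.1039)
centre 2 = (0.2283·cos120.0°, 0.2283·sin120.0°, -0.0688) = (-0.1141, 0.1977, -0.0688)
centre 3 = (0.2428·cos240.0°, 0.2428·sin240.0°, 0.0410) = (-0.1214, -0.2102, 0.0410)
|centre ₂|²−|centre ₁|² = 0.0100;  |centre ₃|²−|centre ₁|² = 0.0137
[-0.6083 0.3954 0.0702]·P = 0.0100;  [-0.6228 -0.4205 0.2899]·P = 0.0137
Cramer: x(z) = -0.0191+0.2872z;  y(z) = -0.0043+0.2643z
sphere 1 gives Az²+Bz+C=0 with A=1.1523, B=0.0855, C=-0.1954;  B²−4AC=0.9081;  roots -0.4506, 0.3764;  negative root z = -0.4506
x = -0.1485, y = -0.1233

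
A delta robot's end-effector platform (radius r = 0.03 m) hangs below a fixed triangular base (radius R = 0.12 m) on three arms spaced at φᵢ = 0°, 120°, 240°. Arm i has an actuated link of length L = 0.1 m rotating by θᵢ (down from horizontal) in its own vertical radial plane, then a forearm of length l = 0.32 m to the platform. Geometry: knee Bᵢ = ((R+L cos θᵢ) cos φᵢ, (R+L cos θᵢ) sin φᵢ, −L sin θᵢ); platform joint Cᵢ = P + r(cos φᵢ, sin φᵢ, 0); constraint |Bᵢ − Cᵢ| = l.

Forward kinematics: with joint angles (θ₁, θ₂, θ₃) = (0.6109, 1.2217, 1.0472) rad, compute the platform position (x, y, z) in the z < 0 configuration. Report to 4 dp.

arm 1 at φ=0.0°: ρ1 = 0.1719;  centre 1 = (0.1719, 0.0000, -0.0574)
centre 2 = (0.1242·cos120.0°, 0.1242·sin120.0°, -0.0940) = (-0.0621, 0.1076, -0.0940)
arm 3 at φ=240.0°: ρ3 = 0.1400;  centre 3 = (-0.0700, -0.1212, -0.0866)
eliminate P² terms by subtracting sphere 1 from 2 and 3
linear system: -0.4680x+0.2151y = -0.0086−-0.0732z; -0.4838x+-0.2425y = -0.0057−-0.0585z
det = 0.2176;  x = 0.0153+-0.1394z,  y = -0.0067+0.0370z
into |P−centre ₁|² = l²: 1.0208z² + 0.1579z + -0.0745 = 0;  Δ = 0.3292;  z = -0.3584 or 0.2037 → z<0 root = -0.3584
x = 0.0652, y = -0.0200

(0.0652, -0.0200, -0.3584)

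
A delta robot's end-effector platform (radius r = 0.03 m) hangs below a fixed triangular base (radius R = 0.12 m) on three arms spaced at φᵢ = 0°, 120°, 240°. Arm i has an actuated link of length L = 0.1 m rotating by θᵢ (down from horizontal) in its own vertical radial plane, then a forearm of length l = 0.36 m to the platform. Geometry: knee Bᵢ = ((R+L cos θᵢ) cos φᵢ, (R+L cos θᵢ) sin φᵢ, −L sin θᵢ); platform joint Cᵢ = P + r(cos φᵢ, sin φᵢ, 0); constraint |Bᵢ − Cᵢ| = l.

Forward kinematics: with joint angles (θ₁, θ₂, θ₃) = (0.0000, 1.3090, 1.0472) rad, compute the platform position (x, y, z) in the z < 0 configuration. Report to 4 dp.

S1 = (0.1900·cos0.0°, 0.1900·sin0.0°, 0.0000) = (0.1900, 0.0000, 0.0000)
φ2=120.0°: virtual centre (-0.0579, 0.1004, -0.0966), radius l
S3 = (0.1400·cos240.0°, 0.1400·sin240.0°, -0.0866) = (-0.0700, -0.1212, -0.0866)
eliminate P² terms by subtracting sphere 1 from 2 and 3
linear system: -0.4959x+0.2007y = -0.0133−-0.1932z; -0.5200x+-0.2425y = -0.0090−-0.1732z
Cramer: x(z) = 0.0224-0.3633z;  y(z) = -0.0110+0.0649z
into |P−S₁|² = l²: 1.1362z² + 0.1203z + -0.1014 = 0;  Δ = 0.4753;  z = -0.3563 or 0.2504 → z<0 root = -0.3563
x = 0.1519, y = -0.0341

(0.1519, -0.0341, -0.3563)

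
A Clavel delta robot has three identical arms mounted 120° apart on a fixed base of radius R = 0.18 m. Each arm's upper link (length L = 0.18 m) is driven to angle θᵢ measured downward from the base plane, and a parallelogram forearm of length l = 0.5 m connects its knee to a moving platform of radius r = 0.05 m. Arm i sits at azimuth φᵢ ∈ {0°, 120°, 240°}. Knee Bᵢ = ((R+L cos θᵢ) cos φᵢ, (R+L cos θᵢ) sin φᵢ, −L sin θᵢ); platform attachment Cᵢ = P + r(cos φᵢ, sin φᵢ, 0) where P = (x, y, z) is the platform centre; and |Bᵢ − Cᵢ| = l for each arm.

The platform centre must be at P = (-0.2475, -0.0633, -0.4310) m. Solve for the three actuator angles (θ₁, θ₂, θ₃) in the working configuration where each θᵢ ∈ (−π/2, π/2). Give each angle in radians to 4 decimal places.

θ₁ = 1.3088, θ₂ = 0.3490, θ₃ = -0.0873

rotate P by −φ1: (-0.2475, -0.0633, -0.4310)
  A cos θ + B sin θ = C:  0.3775·cos θ + -0.4310·sin θ = -0.3185
  θ1 = atan2(B,A) + arccos(C/0.5729) = 1.3088
φ2=120.0° → target in arm frame (0.0689, 0.2460)
  A=0.0611, B=-0.4310, C=(l²−L²−A²−y'²−z²)/(2L)=-0.0900
  √(A²+B²)=0.4353;  θ2 = -1.4300+1.7791 ≈ 0.3490
φ3=240.0° → target in arm frame (0.1786, -0.1827)
  e−x'=-0.0486;  (l²−L²−(e−x')²−y'²−z²)/2L = -0.0108
  θ3 = atan2(B,A) + arccos(C/0.4337) = -0.0873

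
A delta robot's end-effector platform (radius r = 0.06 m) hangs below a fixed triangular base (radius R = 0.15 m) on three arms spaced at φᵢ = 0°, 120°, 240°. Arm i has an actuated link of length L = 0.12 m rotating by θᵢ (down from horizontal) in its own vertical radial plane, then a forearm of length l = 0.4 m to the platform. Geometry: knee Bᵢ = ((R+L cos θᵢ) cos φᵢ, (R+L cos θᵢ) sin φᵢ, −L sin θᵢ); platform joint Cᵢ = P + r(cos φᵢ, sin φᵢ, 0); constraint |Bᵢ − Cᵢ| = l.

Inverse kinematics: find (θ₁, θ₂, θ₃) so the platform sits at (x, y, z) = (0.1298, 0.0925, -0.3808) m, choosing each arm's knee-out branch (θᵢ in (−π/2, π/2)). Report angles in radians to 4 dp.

θ₁ = 0.0000, θ₂ = 0.5239, θ₃ = 1.1347

φ1=0.0° → target in arm frame (0.1298, 0.0925)
  e−x'=-0.0398;  (l²−L²−(e−x')²−y'²−z²)/2L = -0.0398
  √(A²+B²)=0.3829;  θ1 = -1.6749+1.6749 ≈ 0.0000
arm 2 (φ=120.0°): x'=0.0152, y'=-0.1587
  e−x'=0.0748;  (l²−L²−(e−x')²−y'²−z²)/2L = -0.1257
  √(A²+B²)=0.3881;  θ2 = -1.3769+1.9007 ≈ 0.5239
arm 3 (φ=240.0°): x'=-0.1450, y'=0.0662
  e−x'=0.2350;  (l²−L²−(e−x')²−y'²−z²)/2L = -0.2459
  γ=atan2(-0.3808,0.2350)=-1.0179;  ψ=arccos(-0.5495)=2.1526;  θ3=γ+ψ≈1.1347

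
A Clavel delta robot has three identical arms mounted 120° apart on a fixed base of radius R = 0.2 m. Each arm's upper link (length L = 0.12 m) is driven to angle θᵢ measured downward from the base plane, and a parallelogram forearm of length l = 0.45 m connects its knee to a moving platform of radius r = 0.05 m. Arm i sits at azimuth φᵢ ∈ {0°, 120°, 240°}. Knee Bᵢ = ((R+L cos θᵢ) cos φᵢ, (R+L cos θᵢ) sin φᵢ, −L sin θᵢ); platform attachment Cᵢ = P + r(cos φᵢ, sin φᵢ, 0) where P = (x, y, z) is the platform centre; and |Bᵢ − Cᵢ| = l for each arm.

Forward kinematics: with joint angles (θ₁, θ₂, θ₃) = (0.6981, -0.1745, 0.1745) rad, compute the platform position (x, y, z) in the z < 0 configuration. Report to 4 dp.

centre 1 = (0.2419·cos0.0°, 0.2419·sin0.0°, -0.0771) = (0.2419, 0.0000, -0.0771)
arm 2 at φ=120.0°: (R−r)+L cos θ2 = 0.2682;  centre 2 = (-0.1341, 0.2322, 0.0208)
φ3=240.0°: virtual centre (-0.1341, -0.2322, -0.0208), radius l
eliminate P² terms by subtracting sphere 1 from 2 and 3
[-0.7520 0.4645 0.1959]·P = 0.0079;  [-0.7520 -0.4645 0.1126]·P = 0.0079
Cramer: x(z) = -0.0105+0.2051z;  y(z) = 0.0000-0.0897z
into |P−centre ₁|² = l²: 1.0501z² + 0.0507z + -0.1328 = 0;  Δ = 0.5606;  z = -0.3806 or 0.3323 → z<0 root = -0.3806
x = -0.0886, y = 0.0341

(-0.0886, 0.0341, -0.3806)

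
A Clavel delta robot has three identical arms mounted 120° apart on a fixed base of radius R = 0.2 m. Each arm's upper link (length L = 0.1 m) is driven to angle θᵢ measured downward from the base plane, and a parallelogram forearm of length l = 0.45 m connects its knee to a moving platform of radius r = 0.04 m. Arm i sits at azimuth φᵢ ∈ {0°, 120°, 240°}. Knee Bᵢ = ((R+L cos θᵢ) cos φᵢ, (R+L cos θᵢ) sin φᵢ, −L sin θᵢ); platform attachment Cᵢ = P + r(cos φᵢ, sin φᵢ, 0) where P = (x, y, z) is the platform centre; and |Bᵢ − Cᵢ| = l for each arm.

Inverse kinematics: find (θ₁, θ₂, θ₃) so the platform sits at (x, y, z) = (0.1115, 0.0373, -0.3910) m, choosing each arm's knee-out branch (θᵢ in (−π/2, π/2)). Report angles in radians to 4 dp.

θ₁ = -0.3493, θ₂ = 0.5234, θ₃ = 0.8723

rotate P by −φ1: (0.1115, 0.0373, -0.3910)
  A cos θ + B sin θ = C:  0.0485·cos θ + -0.3910·sin θ = 0.1794
  θ1 = atan2(B,A) + arccos(C/0.3940) = -0.3493
φ2=120.0° → target in arm frame (-0.0234, -0.1152)
  A=0.1834, B=-0.3910, C=(l²−L²−A²−y'²−z²)/(2L)=-0.0365
  θ2 = atan2(B,A) + arccos(C/0.4319) = 0.5234
φ3=240.0° → target in arm frame (-0.0881, 0.0779)
  e−x'=0.2481;  (l²−L²−(e−x')²−y'²−z²)/2L = -0.1399
  γ=atan2(-0.3910,0.2481)=-1.0055;  ψ=arccos(-0.3021)=1.8777;  θ3=γ+ψ≈0.8723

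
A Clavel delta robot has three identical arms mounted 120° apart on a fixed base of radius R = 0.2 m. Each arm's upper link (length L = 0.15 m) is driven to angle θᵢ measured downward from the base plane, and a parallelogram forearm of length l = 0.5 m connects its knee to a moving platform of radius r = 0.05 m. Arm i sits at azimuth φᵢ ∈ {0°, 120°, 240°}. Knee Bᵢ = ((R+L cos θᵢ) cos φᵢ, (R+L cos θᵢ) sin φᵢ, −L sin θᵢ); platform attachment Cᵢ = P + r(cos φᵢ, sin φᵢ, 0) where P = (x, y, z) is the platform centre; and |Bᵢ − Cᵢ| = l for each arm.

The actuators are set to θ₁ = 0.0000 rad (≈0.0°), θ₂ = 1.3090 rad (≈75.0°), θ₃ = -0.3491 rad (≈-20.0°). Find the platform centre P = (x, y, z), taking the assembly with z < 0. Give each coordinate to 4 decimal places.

arm 1 at φ=0.0°: e+L cos θ1 = 0.3000;  S1 = (0.3000, 0.0000, 0.0000)
φ2=120.0°: virtual centre (-0.0944, 0.1635, -0.1449), radius l
S3 = (0.2910·cos240.0°, 0.2910·sin240.0°, 0.0513) = (-0.1455, -0.2520, 0.0513)
subtract pairs → two planes through P
plane₁₂: -0.7888x+0.3271y+-0.2898z = -0.0334
det = 0.6889;  x = 0.0257+-0.1633z,  y = -0.0400+0.4923z
sphere 1 gives Az²+Bz+C=0 with A=1.2690, B=0.0502, C=-0.1732;  B²−4AC=0.8814;  roots -0.3897, 0.3502;  negative root z = -0.3897
x = 0.0893, y = -0.2319

(0.0893, -0.2319, -0.3897)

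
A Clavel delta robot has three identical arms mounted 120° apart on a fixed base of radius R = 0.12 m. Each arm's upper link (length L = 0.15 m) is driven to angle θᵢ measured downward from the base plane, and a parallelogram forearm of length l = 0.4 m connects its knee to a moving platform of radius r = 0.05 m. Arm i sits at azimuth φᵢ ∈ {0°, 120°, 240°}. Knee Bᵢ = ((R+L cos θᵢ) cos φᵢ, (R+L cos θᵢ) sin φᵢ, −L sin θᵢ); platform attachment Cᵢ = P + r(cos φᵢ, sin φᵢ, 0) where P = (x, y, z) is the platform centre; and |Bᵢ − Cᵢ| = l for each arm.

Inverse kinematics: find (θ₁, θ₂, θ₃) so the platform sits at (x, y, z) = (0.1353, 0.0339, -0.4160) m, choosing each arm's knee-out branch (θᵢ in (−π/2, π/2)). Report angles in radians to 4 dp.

arm 1 (φ=0.0°): x'=0.1353, y'=0.0339
  A cos θ + B sin θ = C:  -0.0653·cos θ + -0.4160·sin θ = -0.1366
  θ1 = atan2(B,A) + arccos(C/0.4211) = 0.1746
rotate P by −φ2: (-0.0383, -0.1341, -0.4160)
  A cos θ + B sin θ = C:  0.1083·cos θ + -0.4160·sin θ = -0.2176
  γ=atan2(-0.4160,0.1083)=-1.3161;  ψ=arccos(-0.5061)=2.1015;  θ2=γ+ψ≈0.7854
rotate P by −φ3: (-0.0970, 0.1002, -0.4160)
  A cos θ + B sin θ = C:  0.1670·cos θ + -0.4160·sin θ = -0.2450
  √(A²+B²)=0.4483;  θ3 = -1.1890+2.1490 ≈ 0.9599

θ₁ = 0.1746, θ₂ = 0.7854, θ₃ = 0.9599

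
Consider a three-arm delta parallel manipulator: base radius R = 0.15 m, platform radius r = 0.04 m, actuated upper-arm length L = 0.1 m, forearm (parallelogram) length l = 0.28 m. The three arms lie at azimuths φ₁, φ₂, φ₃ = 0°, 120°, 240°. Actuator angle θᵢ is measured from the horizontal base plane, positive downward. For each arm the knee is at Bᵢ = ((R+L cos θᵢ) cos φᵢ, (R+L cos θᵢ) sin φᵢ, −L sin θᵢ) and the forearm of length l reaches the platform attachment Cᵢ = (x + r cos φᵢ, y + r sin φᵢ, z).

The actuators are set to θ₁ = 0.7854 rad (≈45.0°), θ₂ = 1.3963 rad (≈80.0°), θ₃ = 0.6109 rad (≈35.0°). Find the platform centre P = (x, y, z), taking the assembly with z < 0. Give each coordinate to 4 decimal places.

arm 1 at φ=0.0°: (R−r)+L cos θ1 = 0.1807;  O1 = (0.1807, 0.0000, -0.0707)
O2 = (0.1274·cos120.0°, 0.1274·sin120.0°, -0.0985) = (-0.0637, 0.1103, -0.0985)
arm 3 at φ=240.0°: (R−r)+L cos θ3 = 0.1919;  O3 = (-0.0960, -0.1662, -0.0574)
|O₂|²−|O₁|² = -0.0117;  |O₃|²−|O₁|² = 0.0025
linear system: -0.4888x+0.2206y = -0.0117−-0.0555z; -0.5533x+-0.3324y = 0.0025−0.0267z
det = 0.2845;  x = 0.0118+-0.0442z,  y = -0.0271+0.1539z
into |P−O₁|² = l²: 1.0256z² + 0.1480z + -0.0441 = 0;  Δ = 0.2030;  z = -0.2918 or 0.1475 → z<0 root = -0.2918
x = 0.0247, y = -0.0720

(0.0247, -0.0720, -0.2918)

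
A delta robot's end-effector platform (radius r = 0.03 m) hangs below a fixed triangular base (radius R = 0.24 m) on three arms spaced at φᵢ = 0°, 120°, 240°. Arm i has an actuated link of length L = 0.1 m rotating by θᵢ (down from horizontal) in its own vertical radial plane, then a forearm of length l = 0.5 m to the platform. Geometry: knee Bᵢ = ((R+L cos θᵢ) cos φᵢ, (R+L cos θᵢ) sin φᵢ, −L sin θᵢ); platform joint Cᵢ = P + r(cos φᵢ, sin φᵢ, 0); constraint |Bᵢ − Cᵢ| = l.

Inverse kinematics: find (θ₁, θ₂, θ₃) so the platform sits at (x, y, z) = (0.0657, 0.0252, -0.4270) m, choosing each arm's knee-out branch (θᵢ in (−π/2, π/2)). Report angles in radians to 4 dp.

θ₁ = -0.0875, θ₂ = 0.4362, θ₃ = 0.6981

rotate P by −φ1: (0.0657, 0.0252, -0.4270)
  e−x'=0.1443;  (l²−L²−(e−x')²−y'²−z²)/2L = 0.1811
  θ1 = atan2(B,A) + arccos(C/0.4507) = -0.0875
φ2=120.0° → target in arm frame (-0.0110, -0.0695)
  A cos θ + B sin θ = C:  0.2210·cos θ + -0.4270·sin θ = 0.0199
  √(A²+B²)=0.4808;  θ2 = -1.0931+1.5293 ≈ 0.4362
rotate P by −φ3: (-0.0547, 0.0443, -0.4270)
  A cos θ + B sin θ = C:  0.2647·cos θ + -0.4270·sin θ = -0.0717
  γ=atan2(-0.4270,0.2647)=-1.0159;  ψ=arccos(-0.1428)=1.7140;  θ3=γ+ψ≈0.6981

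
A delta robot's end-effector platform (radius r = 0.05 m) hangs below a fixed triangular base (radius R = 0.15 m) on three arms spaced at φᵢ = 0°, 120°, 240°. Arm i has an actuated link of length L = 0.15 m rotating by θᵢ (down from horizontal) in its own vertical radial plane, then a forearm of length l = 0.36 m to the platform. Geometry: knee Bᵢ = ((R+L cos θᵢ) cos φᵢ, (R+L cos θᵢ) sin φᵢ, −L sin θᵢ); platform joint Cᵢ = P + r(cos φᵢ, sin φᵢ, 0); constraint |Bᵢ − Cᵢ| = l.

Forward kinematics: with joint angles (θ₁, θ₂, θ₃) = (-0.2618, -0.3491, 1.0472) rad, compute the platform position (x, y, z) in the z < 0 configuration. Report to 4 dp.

(0.0772, 0.1478, -0.2434)

φ1=0.0°: virtual centre (0.2449, 0.0000, 0.0388), radius l
φ2=120.0°: virtual centre (-0.1205, 0.2087, 0.0513), radius l
arm 3 at φ=240.0°: (R−r)+L cos θ3 = 0.1750;  O3 = (-0.0875, -0.1516, -0.1299)
eliminate P² terms by subtracting sphere 1 from 2 and 3
linear system: -0.7307x+0.4173y = -0.0008−0.0250z; -0.6648x+-0.3031y = -0.0140−-0.3375z
Cramer: x(z) = 0.0122-0.2671z;  y(z) = 0.0194-0.5275z
quadratic in z: (1.3496)z²+(0.0262)z+(-0.0736)=0, √Δ=0.6307 → z ∈ {-0.2434, 0.2240}; z = -0.2434 (taking z<0)
x = 0.0772, y = 0.1478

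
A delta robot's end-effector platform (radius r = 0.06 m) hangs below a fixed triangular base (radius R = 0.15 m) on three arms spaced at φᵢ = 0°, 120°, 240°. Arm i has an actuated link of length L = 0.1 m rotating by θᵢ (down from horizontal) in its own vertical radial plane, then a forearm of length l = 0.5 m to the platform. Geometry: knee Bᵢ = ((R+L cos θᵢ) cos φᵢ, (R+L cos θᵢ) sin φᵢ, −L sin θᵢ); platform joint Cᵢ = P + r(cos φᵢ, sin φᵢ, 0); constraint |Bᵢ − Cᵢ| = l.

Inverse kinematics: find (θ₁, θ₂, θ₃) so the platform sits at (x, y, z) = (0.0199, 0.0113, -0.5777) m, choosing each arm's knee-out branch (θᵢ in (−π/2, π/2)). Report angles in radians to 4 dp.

θ₁ = 1.1343, θ₂ = 1.2215, θ₃ = 1.3088

φ1=0.0° → target in arm frame (0.0199, 0.0113)
  A=0.0701, B=-0.5777, C=(l²−L²−A²−y'²−z²)/(2L)=-0.4939
  θ1 = atan2(B,A) + arccos(C/0.5819) = 1.1343
rotate P by −φ2: (-0.0002, -0.0229, -0.5777)
  A cos θ + B sin θ = C:  0.0902·cos θ + -0.5777·sin θ = -0.5120
  √(A²+B²)=0.5847;  θ2 = -1.4160+2.6375 ≈ 1.2215
rotate P by −φ3: (-0.0197, 0.0116, -0.5777)
  A=0.1097, B=-0.5777, C=(l²−L²−A²−y'²−z²)/(2L)=-0.5296
  θ3 = atan2(B,A) + arccos(C/0.5880) = 1.3088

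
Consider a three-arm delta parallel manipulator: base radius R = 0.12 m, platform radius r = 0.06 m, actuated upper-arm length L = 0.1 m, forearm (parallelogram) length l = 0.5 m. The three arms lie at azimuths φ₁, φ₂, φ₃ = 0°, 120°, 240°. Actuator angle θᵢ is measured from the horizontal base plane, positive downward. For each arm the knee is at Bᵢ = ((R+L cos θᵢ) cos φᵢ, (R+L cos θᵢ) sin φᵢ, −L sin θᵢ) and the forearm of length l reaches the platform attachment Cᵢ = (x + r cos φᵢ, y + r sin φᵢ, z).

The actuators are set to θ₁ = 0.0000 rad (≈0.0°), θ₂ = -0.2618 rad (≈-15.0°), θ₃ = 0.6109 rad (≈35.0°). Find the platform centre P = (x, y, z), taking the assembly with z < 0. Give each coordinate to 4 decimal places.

(0.0378, 0.1527, -0.4602)

φ1=0.0°: virtual centre (0.1600, 0.0000, 0.0000), radius l
centre 2 = (0.1566·cos120.0°, 0.1566·sin120.0°, 0.0259) = (-0.0783, 0.1356, 0.0259)
centre 3 = (0.1419·cos240.0°, 0.1419·sin240.0°, -0.0574) = (-0.0710, -0.1229, -0.0574)
eliminate P² terms by subtracting sphere 1 from 2 and 3
[-0.4766 0.2712 0.0518]·P = -0.0004;  [-0.4619 -0.2458 -0.1147]·P = -0.0022
det = 0.2424;  x = 0.0028+-0.0759z,  y = 0.0035+-0.3242z
into |P−centre ₁|² = l²: 1.1108z² + 0.0216z + -0.2253 = 0;  Δ = 1.0015;  z = -0.4602 or 0.4407 → z<0 root = -0.4602
x = 0.0378, y = 0.1527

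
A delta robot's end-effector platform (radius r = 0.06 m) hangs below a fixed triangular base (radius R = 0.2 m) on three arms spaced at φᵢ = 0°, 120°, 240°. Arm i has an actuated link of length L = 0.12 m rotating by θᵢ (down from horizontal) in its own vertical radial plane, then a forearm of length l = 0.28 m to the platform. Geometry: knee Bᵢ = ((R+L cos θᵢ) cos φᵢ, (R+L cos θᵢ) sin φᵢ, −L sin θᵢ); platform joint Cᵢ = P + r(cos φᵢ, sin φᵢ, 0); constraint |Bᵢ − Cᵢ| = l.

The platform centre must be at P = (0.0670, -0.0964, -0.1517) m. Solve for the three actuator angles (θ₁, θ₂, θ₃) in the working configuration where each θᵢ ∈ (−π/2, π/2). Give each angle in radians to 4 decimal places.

arm 1 (φ=0.0°): x'=0.0670, y'=-0.0964
  e−x'=0.0730;  (l²−L²−(e−x')²−y'²−z²)/2L = 0.1099
  θ1 = atan2(B,A) + arccos(C/0.1684) = -0.2624
rotate P by −φ2: (-0.1170, -0.0098, -0.1517)
  e−x'=0.2570;  (l²−L²−(e−x')²−y'²−z²)/2L = -0.1048
  θ2 = atan2(B,A) + arccos(C/0.2984) = 1.3963
rotate P by −φ3: (0.0500, 0.1062, -0.1517)
  e−x'=0.0900;  (l²−L²−(e−x')²−y'²−z²)/2L = 0.0900
  √(A²+B²)=0.1764;  θ3 = -1.0353+1.0353 ≈ 0.0001

θ₁ = -0.2624, θ₂ = 1.3963, θ₃ = 0.0001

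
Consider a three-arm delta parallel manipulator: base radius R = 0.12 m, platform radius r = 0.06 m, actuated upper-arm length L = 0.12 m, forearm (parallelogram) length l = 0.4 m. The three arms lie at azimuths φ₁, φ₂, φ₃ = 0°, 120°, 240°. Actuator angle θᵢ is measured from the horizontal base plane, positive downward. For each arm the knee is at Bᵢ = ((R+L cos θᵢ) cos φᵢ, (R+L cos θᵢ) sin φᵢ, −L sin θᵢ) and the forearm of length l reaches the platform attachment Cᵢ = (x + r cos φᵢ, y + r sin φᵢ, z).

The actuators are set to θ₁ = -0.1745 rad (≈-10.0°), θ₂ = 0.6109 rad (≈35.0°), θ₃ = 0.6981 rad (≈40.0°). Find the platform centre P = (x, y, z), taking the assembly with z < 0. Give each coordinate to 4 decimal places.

arm 1 at φ=0.0°: ρ1 = 0.1782;  S1 = (0.1782, 0.0000, 0.0208)
S2 = (0.1583·cos120.0°, 0.1583·sin120.0°, -0.0688) = (-0.0791, 0.1371, -0.0688)
arm 3 at φ=240.0°: ρ3 = 0.1519;  S3 = (-0.0760, -0.1316, -0.0771)
subtract pairs → two planes through P
[-0.5147 0.2742 -0.1793]·P = -0.0024;  [-0.5083 -0.2631 -0.1959]·P = -0.0031
det = 0.2748;  x = 0.0054+-0.3672z,  y = 0.0015+-0.0352z
sphere 1 gives Az²+Bz+C=0 with A=1.1361, B=0.0851, C=-0.1297;  B²−4AC=0.5967;  roots -0.3774, 0.3025;  negative root z = -0.3774
x = 0.1440, y = 0.0148

(0.1440, 0.0148, -0.3774)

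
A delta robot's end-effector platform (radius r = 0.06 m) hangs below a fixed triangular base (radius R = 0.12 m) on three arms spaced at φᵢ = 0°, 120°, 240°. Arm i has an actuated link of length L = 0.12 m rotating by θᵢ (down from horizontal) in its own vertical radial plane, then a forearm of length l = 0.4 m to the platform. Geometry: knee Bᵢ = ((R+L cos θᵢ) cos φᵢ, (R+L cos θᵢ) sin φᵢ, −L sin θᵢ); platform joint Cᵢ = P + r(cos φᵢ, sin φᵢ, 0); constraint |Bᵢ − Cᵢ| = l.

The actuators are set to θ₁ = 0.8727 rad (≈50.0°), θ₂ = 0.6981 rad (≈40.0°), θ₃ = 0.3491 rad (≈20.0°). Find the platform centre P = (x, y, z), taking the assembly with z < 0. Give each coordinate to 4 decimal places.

S1 = (0.1371·cos0.0°, 0.1371·sin0.0°, -0.0919) = (0.1371, 0.0000, -0.0919)
φ2=120.0°: virtual centre (-0.0760, 0.1316, -0.0771), radius l
φ3=240.0°: virtual centre (-0.0864, -0.1496, -0.0410), radius l
subtract pairs → two planes through P
[-0.4262 0.2631 0.0296]·P = 0.0018;  [-0.4470 -0.2992 0.1018]·P = 0.0043
det = 0.2452;  x = -0.0068+0.1453z,  y = -0.0042+0.1229z
sphere 1 gives Az²+Bz+C=0 with A=1.0362, B=0.1410, C=-0.1308;  B²−4AC=0.5622;  roots -0.4298, 0.2937;  negative root z = -0.4298
x = -0.0692, y = -0.0570

(-0.0692, -0.0570, -0.4298)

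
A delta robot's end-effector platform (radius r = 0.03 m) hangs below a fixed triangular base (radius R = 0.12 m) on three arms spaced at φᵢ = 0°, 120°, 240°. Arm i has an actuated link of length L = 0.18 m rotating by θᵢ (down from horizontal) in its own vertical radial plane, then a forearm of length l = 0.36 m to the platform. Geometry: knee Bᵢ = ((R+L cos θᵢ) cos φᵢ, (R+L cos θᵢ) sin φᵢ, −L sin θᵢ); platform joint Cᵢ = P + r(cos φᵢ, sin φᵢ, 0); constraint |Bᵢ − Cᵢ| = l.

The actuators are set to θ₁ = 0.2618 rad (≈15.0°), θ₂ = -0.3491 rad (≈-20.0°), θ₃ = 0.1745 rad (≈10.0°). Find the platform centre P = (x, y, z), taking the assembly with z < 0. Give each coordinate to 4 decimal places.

(-0.0374, 0.0472, -0.2379)

S1 = (0.2639·cos0.0°, 0.2639·sin0.0°, -0.0466) = (0.2639, 0.0000, -0.0466)
arm 2 at φ=120.0°: e+L cos θ2 = 0.2591;  S2 = (-0.1296, 0.2244, 0.0616)
φ3=240.0°: virtual centre (-0.1336, -0.2315, -0.0313), radius l
subtract pairs → two planes through P
[-0.7869 0.4488 0.2163]·P = -0.0009;  [-0.7950 -0.4629 0.0307]·P = 0.0006
Cramer: x(z) = 0.0002+0.1580z;  y(z) = -0.0016-0.2050z
quadratic in z: (1.0670)z²+(0.0105)z+(-0.0579)=0, √Δ=0.4972 → z ∈ {-0.2379, 0.2280}; z = -0.2379 (taking z<0)
x = -0.0374, y = 0.0472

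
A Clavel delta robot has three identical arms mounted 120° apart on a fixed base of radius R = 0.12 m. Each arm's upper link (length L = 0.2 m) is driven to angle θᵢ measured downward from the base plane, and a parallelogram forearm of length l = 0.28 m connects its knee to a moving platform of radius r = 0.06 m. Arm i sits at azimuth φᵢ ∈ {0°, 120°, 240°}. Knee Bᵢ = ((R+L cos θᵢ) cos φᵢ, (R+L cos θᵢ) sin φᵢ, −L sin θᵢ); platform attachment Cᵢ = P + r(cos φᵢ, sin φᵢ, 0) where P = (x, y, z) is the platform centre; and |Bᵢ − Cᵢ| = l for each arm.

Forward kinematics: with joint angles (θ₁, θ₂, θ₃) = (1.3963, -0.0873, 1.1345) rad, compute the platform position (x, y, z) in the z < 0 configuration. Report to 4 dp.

(-0.1440, 0.1371, -0.2482)

arm 1 at φ=0.0°: (R−r)+L cos θ1 = 0.0947;  S1 = (0.0947, 0.0000, -0.1970)
φ2=120.0°: virtual centre (-0.1296, 0.2245, 0.0174), radius l
arm 3 at φ=240.0°: (R−r)+L cos θ3 = 0.1445;  S3 = (-0.0723, -0.1252, -0.1813)
subtract pairs → two planes through P
linear system: -0.4487x+0.4490y = 0.0197−0.4288z; -0.3340x+-0.2503y = 0.0060−0.0314z
Cramer: x(z) = -0.0291+0.4630z;  y(z) = 0.0149-0.4923z
quadratic in z: (1.4568)z²+(0.2646)z+(-0.0241)=0, √Δ=0.4585 → z ∈ {-0.2482, 0.0665}; z = -0.2482 (taking z<0)
x = -0.1440, y = 0.1371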